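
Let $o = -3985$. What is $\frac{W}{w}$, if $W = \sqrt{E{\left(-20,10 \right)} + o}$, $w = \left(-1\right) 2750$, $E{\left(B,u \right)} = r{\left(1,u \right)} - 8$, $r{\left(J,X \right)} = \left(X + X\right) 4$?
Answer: $- \frac{i \sqrt{3913}}{2750} \approx - 0.022747 i$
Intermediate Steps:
$r{\left(J,X \right)} = 8 X$ ($r{\left(J,X \right)} = 2 X 4 = 8 X$)
$E{\left(B,u \right)} = -8 + 8 u$ ($E{\left(B,u \right)} = 8 u - 8 = -8 + 8 u$)
$w = -2750$
$W = i \sqrt{3913}$ ($W = \sqrt{\left(-8 + 8 \cdot 10\right) - 3985} = \sqrt{\left(-8 + 80\right) - 3985} = \sqrt{72 - 3985} = \sqrt{-3913} = i \sqrt{3913} \approx 62.554 i$)
$\frac{W}{w} = \frac{i \sqrt{3913}}{-2750} = i \sqrt{3913} \left(- \frac{1}{2750}\right) = - \frac{i \sqrt{3913}}{2750}$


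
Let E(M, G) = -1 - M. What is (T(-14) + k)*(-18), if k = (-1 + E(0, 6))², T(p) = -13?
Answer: 162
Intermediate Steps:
k = 4 (k = (-1 + (-1 - 1*0))² = (-1 + (-1 + 0))² = (-1 - 1)² = (-2)² = 4)
(T(-14) + k)*(-18) = (-13 + 4)*(-18) = -9*(-18) = 162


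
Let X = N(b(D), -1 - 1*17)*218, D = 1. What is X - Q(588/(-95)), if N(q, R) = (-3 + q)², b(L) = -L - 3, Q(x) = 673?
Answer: 10009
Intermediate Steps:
b(L) = -3 - L
X = 10682 (X = (-3 + (-3 - 1*1))²*218 = (-3 + (-3 - 1))²*218 = (-3 - 4)²*218 = (-7)²*218 = 49*218 = 10682)
X - Q(588/(-95)) = 10682 - 1*673 = 10682 - 673 = 10009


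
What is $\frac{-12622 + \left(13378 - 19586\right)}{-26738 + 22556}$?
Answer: $\frac{9415}{2091} \approx 4.5026$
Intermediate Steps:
$\frac{-12622 + \left(13378 - 19586\right)}{-26738 + 22556} = \frac{-12622 + \left(13378 - 19586\right)}{-4182} = \left(-12622 - 6208\right) \left(- \frac{1}{4182}\right) = \left(-18830\right) \left(- \frac{1}{4182}\right) = \frac{9415}{2091}$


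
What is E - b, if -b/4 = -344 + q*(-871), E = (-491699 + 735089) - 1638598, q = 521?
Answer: -3211748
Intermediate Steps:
E = -1395208 (E = 243390 - 1638598 = -1395208)
b = 1816540 (b = -4*(-344 + 521*(-871)) = -4*(-344 - 453791) = -4*(-454135) = 1816540)
E - b = -1395208 - 1*1816540 = -1395208 - 1816540 = -3211748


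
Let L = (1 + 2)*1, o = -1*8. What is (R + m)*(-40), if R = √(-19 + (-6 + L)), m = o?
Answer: 320 - 40*I*√22 ≈ 320.0 - 187.62*I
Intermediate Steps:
o = -8
L = 3 (L = 3*1 = 3)
m = -8
R = I*√22 (R = √(-19 + (-6 + 3)) = √(-19 - 3) = √(-22) = I*√22 ≈ 4.6904*I)
(R + m)*(-40) = (I*√22 - 8)*(-40) = (-8 + I*√22)*(-40) = 320 - 40*I*√22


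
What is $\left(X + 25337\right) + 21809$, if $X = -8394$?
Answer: $38752$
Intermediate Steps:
$\left(X + 25337\right) + 21809 = \left(-8394 + 25337\right) + 21809 = 16943 + 21809 = 38752$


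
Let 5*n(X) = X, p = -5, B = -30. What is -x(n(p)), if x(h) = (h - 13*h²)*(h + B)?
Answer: -434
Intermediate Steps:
n(X) = X/5
x(h) = (-30 + h)*(h - 13*h²) (x(h) = (h - 13*h²)*(h - 30) = (h - 13*h²)*(-30 + h) = (-30 + h)*(h - 13*h²))
-x(n(p)) = -(⅕)*(-5)*(-30 - 13*1² + 391*((⅕)*(-5))) = -(-1)*(-30 - 13*(-1)² + 391*(-1)) = -(-1)*(-30 - 13*1 - 391) = -(-1)*(-30 - 13 - 391) = -(-1)*(-434) = -1*434 = -434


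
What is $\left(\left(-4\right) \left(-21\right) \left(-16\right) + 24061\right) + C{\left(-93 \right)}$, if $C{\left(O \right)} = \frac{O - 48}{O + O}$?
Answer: $\frac{1408501}{62} \approx 22718.0$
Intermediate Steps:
$C{\left(O \right)} = \frac{-48 + O}{2 O}$
$\left(\left(-4\right) \left(-21\right) \left(-16\right) + 24061\right) + C{\left(-93 \right)} = \left(\left(-4\right) \left(-21\right) \left(-16\right) + 24061\right) + \frac{-48 - 93}{2 \left(-93\right)} = \left(84 \left(-16\right) + 24061\right) + \frac{1}{2} \left(- \frac{1}{93}\right) \left(-141\right) = \left(-1344 + 24061\right) + \frac{47}{62} = 22717 + \frac{47}{62} = \frac{1408501}{62}$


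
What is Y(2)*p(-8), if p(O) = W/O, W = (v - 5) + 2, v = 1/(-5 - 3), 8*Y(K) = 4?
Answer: 25/128 ≈ 0.19531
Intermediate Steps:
Y(K) = ½ (Y(K) = (⅛)*4 = ½)
v = -⅛ (v = 1/(-8) = -⅛ ≈ -0.12500)
W = -25/8 (W = (-⅛ - 5) + 2 = -41/8 + 2 = -25/8 ≈ -3.1250)
p(O) = -25/(8*O)
Y(2)*p(-8) = (-25/8/(-8))/2 = (-25/8*(-⅛))/2 = (½)*(25/64) = 25/128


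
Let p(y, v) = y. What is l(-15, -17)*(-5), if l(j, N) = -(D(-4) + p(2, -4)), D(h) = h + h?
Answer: -30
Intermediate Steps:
D(h) = 2*h
l(j, N) = 6 (l(j, N) = -(2*(-4) + 2) = -(-8 + 2) = -1*(-6) = 6)
l(-15, -17)*(-5) = 6*(-5) = -30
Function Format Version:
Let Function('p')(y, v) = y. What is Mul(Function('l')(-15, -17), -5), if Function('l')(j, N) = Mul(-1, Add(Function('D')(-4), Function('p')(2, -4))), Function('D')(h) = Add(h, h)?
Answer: -30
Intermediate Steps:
Function('D')(h) = Mul(2, h)
Function('l')(j, N) = 6 (Function('l')(j, N) = Mul(-1, Add(Mul(2, -4), 2)) = Mul(-1, Add(-8, 2)) = Mul(-1, -6) = 6)
Mul(Function('l')(-15, -17), -5) = Mul(6, -5) = -30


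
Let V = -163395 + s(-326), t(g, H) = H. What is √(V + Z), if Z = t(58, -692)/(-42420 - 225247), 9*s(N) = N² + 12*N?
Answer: I*√98024894759093723/803001 ≈ 389.9*I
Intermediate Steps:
s(N) = N²/9 + 4*N/3 (s(N) = (N² + 12*N)/9 = N²/9 + 4*N/3)
V = -1368191/9 (V = -163395 + (⅑)*(-326)*(12 - 326) = -163395 + (⅑)*(-326)*(-314) = -163395 + 102364/9 = -1368191/9 ≈ -1.5202e+5)
Z = 692/267667 (Z = -692/(-42420 - 225247) = -692/(-267667) = -692*(-1/267667) = 692/267667 ≈ 0.0025853)
√(V + Z) = √(-1368191/9 + 692/267667) = √(-366219574169/2409003) = I*√98024894759093723/803001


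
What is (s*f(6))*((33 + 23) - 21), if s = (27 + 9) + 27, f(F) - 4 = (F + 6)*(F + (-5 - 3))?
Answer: -44100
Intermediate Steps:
f(F) = 4 + (-8 + F)*(6 + F) (f(F) = 4 + (F + 6)*(F + (-5 - 3)) = 4 + (6 + F)*(F - 8) = 4 + (6 + F)*(-8 + F) = 4 + (-8 + F)*(6 + F))
s = 63 (s = 36 + 27 = 63)
(s*f(6))*((33 + 23) - 21) = (63*(-44 + 6² - 2*6))*((33 + 23) - 21) = (63*(-44 + 36 - 12))*(56 - 21) = (63*(-20))*35 = -1260*35 = -44100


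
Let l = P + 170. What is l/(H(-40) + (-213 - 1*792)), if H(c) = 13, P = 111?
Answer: -281/992 ≈ -0.28327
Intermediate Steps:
l = 281 (l = 111 + 170 = 281)
l/(H(-40) + (-213 - 1*792)) = 281/(13 + (-213 - 1*792)) = 281/(13 + (-213 - 792)) = 281/(13 - 1005) = 281/(-992) = 281*(-1/992) = -281/992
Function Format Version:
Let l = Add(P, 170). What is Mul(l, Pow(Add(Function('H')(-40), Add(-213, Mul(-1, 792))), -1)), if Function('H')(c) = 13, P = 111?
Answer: Rational(-281, 992) ≈ -0.28327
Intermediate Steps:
l = 281 (l = Add(111, 170) = 281)
Mul(l, Pow(Add(Function('H')(-40), Add(-213, Mul(-1, 792))), -1)) = Mul(281, Pow(Add(13, Add(-213, Mul(-1, 792))), -1)) = Mul(281, Pow(Add(13, Add(-213, -792)), -1)) = Mul(281, Pow(Add(13, -1005), -1)) = Mul(281, Pow(-992, -1)) = Mul(281, Rational(-1, 992)) = Rational(-281, 992)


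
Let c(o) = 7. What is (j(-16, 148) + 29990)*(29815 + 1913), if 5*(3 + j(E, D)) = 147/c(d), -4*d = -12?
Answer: 4757803968/5 ≈ 9.5156e+8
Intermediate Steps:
d = 3 (d = -¼*(-12) = 3)
j(E, D) = 6/5 (j(E, D) = -3 + (147/7)/5 = -3 + (147*(⅐))/5 = -3 + (⅕)*21 = -3 + 21/5 = 6/5)
(j(-16, 148) + 29990)*(29815 + 1913) = (6/5 + 29990)*(29815 + 1913) = (149956/5)*31728 = 4757803968/5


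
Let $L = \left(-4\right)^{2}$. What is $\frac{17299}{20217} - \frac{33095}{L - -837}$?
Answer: $- \frac{654325568}{17245101} \approx -37.943$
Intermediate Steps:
$L = 16$
$\frac{17299}{20217} - \frac{33095}{L - -837} = \frac{17299}{20217} - \frac{33095}{16 - -837} = 17299 \cdot \frac{1}{20217} - \frac{33095}{16 + 837} = \frac{17299}{20217} - \frac{33095}{853} = - \frac{654325568}{17245101}$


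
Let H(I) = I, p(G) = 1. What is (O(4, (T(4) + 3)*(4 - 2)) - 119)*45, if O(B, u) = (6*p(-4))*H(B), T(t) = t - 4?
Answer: -4275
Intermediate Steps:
T(t) = -4 + t
O(B, u) = 6*B (O(B, u) = (6*1)*B = 6*B)
(O(4, (T(4) + 3)*(4 - 2)) - 119)*45 = (6*4 - 119)*45 = (24 - 119)*45 = -95*45 = -4275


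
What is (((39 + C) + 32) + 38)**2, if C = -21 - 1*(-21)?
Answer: 11881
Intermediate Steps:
C = 0 (C = -21 + 21 = 0)
(((39 + C) + 32) + 38)**2 = (((39 + 0) + 32) + 38)**2 = ((39 + 32) + 38)**2 = (71 + 38)**2 = 109**2 = 11881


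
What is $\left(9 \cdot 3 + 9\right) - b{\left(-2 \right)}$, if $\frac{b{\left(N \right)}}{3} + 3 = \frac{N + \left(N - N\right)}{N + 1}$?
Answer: $39$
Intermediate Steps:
$b{\left(N \right)} = -9 + \frac{3 N}{1 + N}$ ($b{\left(N \right)} = -9 + 3 \frac{N + \left(N - N\right)}{N + 1} = -9 + 3 \frac{N + 0}{1 + N} = -9 + 3 \frac{N}{1 + N} = -9 + \frac{3 N}{1 + N}$)
$\left(9 \cdot 3 + 9\right) - b{\left(-2 \right)} = \left(9 \cdot 3 + 9\right) - \frac{3 \left(-3 - -4\right)}{1 - 2} = \left(27 + 9\right) - \frac{3 \left(-3 + 4\right)}{-1} = 36 - 3 \left(-1\right) 1 = 36 - -3 = 36 + 3 = 39$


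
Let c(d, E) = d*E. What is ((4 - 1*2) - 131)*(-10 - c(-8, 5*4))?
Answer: -19350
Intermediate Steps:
c(d, E) = E*d
((4 - 1*2) - 131)*(-10 - c(-8, 5*4)) = ((4 - 1*2) - 131)*(-10 - 5*4*(-8)) = ((4 - 2) - 131)*(-10 - 20*(-8)) = (2 - 131)*(-10 - 1*(-160)) = -129*(-10 + 160) = -129*150 = -19350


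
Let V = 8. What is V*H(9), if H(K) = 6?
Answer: 48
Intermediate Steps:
V*H(9) = 8*6 = 48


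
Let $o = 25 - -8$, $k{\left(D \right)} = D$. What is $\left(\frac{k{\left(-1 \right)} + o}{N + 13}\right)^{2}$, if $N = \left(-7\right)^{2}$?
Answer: $\frac{256}{961} \approx 0.26639$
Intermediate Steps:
$N = 49$
$o = 33$ ($o = 25 + 8 = 33$)
$\left(\frac{k{\left(-1 \right)} + o}{N + 13}\right)^{2} = \left(\frac{-1 + 33}{49 + 13}\right)^{2} = \left(\frac{32}{62}\right)^{2} = \left(32 \cdot \frac{1}{62}\right)^{2} = \left(\frac{16}{31}\right)^{2} = \frac{256}{961}$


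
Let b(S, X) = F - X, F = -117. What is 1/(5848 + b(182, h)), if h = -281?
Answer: 1/6012 ≈ 0.00016633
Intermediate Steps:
b(S, X) = -117 - X
1/(5848 + b(182, h)) = 1/(5848 + (-117 - 1*(-281))) = 1/(5848 + (-117 + 281)) = 1/(5848 + 164) = 1/6012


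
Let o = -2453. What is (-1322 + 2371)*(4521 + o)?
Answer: 2169332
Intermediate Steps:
(-1322 + 2371)*(4521 + o) = (-1322 + 2371)*(4521 - 2453) = 1049*2068 = 2169332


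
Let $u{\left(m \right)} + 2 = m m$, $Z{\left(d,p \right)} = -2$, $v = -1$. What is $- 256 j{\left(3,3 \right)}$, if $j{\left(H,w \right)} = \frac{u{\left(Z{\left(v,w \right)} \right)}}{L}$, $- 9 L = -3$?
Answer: $-1536$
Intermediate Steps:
$u{\left(m \right)} = -2 + m^{2}$ ($u{\left(m \right)} = -2 + m m = -2 + m^{2}$)
$L = \frac{1}{3}$ ($L = \left(- \frac{1}{9}\right) \left(-3\right) = \frac{1}{3} \approx 0.33333$)
$j{\left(H,w \right)} = 6$ ($j{\left(H,w \right)} = \left(-2 + \left(-2\right)^{2}\right) \frac{1}{\frac{1}{3}} = \left(-2 + 4\right) 3 = 2 \cdot 3 = 6$)
$- 256 j{\left(3,3 \right)} = \left(-256\right) 6 = -1536$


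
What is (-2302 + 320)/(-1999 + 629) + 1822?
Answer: 1249061/685 ≈ 1823.4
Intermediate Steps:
(-2302 + 320)/(-1999 + 629) + 1822 = -1982/(-1370) + 1822 = -1982*(-1/1370) + 1822 = 991/685 + 1822 = 1249061/685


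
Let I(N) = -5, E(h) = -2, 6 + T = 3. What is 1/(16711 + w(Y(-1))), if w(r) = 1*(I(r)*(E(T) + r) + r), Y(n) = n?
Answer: 1/16725 ≈ 5.9791e-5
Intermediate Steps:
T = -3 (T = -6 + 3 = -3)
w(r) = 10 - 4*r (w(r) = 1*(-5*(-2 + r) + r) = 1*((10 - 5*r) + r) = 1*(10 - 4*r) = 10 - 4*r)
1/(16711 + w(Y(-1))) = 1/(16711 + (10 - 4*(-1))) = 1/(16711 + (10 + 4)) = 1/(16711 + 14) = 1/16725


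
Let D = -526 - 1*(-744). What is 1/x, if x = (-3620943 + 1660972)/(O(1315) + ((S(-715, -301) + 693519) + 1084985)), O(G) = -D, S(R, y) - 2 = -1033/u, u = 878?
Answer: -1561335831/1720854538 ≈ -0.90730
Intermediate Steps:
S(R, y) = 723/878 (S(R, y) = 2 - 1033/878 = 723/878)
D = 218 (D = -526 + 744 = 218)
O(G) = -218 (O(G) = -1*218 = -218)
x = -1720854538/1561335831 (x = (-3620943 + 1660972)/(-218 + ((723/878 + 693519) + 1084985)) = -1959971/(-218 + (608910405/878 + 1084985)) = -1959971/(-218 + 1561527235/878) = -1959971/1561335831/878 = -1959971*878/1561335831 = -1720854538/1561335831 ≈ -1.1022)
1/x = 1/(-1720854538/1561335831) = -1561335831/1720854538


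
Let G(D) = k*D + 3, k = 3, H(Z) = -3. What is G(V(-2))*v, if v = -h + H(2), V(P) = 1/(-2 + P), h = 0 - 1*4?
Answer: 9/4 ≈ 2.2500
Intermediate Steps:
h = -4 (h = 0 - 4 = -4)
v = 1 (v = -1*(-4) - 3 = 4 - 3 = 1)
G(D) = 3 + 3*D (G(D) = 3*D + 3 = 3 + 3*D)
G(V(-2))*v = (3 + 3/(-2 - 2))*1 = (3 + 3/(-4))*1 = (3 + 3*(-¼))*1 = (3 - ¾)*1 = (9/4)*1 = 9/4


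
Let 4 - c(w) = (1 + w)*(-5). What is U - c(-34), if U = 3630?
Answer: 3791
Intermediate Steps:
c(w) = 9 + 5*w (c(w) = 4 - (1 + w)*(-5) = 4 - (-5 - 5*w) = 4 + (5 + 5*w) = 9 + 5*w)
U - c(-34) = 3630 - (9 + 5*(-34)) = 3630 - (9 - 170) = 3630 - 1*(-161) = 3630 + 161 = 3791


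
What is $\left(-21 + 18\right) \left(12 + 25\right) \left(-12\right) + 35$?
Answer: $1367$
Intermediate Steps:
$\left(-21 + 18\right) \left(12 + 25\right) \left(-12\right) + 35 = \left(-3\right) 37 \left(-12\right) + 35 = \left(-111\right) \left(-12\right) + 35 = 1332 + 35 = 1367$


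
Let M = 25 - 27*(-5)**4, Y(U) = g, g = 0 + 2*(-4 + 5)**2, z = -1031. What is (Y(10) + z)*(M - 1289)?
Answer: 18665031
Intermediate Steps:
g = 2 (g = 0 + 2*1**2 = 0 + 2*1 = 0 + 2 = 2)
Y(U) = 2
M = -16850 (M = 25 - 27*625 = 25 - 16875 = -16850)
(Y(10) + z)*(M - 1289) = (2 - 1031)*(-16850 - 1289) = -1029*(-18139) = 18665031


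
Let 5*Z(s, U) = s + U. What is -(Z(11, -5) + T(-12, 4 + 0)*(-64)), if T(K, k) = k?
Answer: 1274/5 ≈ 254.80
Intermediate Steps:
Z(s, U) = U/5 + s/5 (Z(s, U) = (s + U)/5 = (U + s)/5 = U/5 + s/5)
-(Z(11, -5) + T(-12, 4 + 0)*(-64)) = -(((⅕)*(-5) + (⅕)*11) + (4 + 0)*(-64)) = -((-1 + 11/5) + 4*(-64)) = -(6/5 - 256) = -1*(-1274/5) = 1274/5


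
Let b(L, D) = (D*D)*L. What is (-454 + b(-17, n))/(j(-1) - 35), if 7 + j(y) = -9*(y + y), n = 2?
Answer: 87/4 ≈ 21.750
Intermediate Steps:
j(y) = -7 - 18*y (j(y) = -7 - 9*(y + y) = -7 - 18*y)
b(L, D) = L*D**2 (b(L, D) = D**2*L = L*D**2)
(-454 + b(-17, n))/(j(-1) - 35) = (-454 - 17*2**2)/((-7 - 18*(-1)) - 35) = (-454 - 17*4)/((-7 + 18) - 35) = (-454 - 68)/(11 - 35) = -522/(-24) = -522*(-1/24) = 87/4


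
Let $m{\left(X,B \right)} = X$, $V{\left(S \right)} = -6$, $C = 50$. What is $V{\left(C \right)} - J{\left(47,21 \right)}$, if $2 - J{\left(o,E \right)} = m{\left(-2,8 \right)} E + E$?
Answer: $-29$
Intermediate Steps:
$J{\left(o,E \right)} = 2 + E$ ($J{\left(o,E \right)} = 2 - \left(- 2 E + E\right) = 2 - - E = 2 + E$)
$V{\left(C \right)} - J{\left(47,21 \right)} = -6 - \left(2 + 21\right) = -6 - 23 = -29$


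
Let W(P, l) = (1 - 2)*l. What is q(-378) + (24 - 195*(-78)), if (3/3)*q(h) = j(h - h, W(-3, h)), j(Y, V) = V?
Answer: 15612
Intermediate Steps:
W(P, l) = -l
q(h) = -h
q(-378) + (24 - 195*(-78)) = -1*(-378) + (24 - 195*(-78)) = 378 + (24 + 15210) = 378 + 15234 = 15612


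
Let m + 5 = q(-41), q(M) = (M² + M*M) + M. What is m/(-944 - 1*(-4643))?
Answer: 3316/3699 ≈ 0.89646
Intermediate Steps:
q(M) = M + 2*M² (q(M) = (M² + M²) + M = 2*M² + M = M + 2*M²)
m = 3316 (m = -5 - 41*(1 + 2*(-41)) = -5 - 41*(1 - 82) = -5 - 41*(-81) = -5 + 3321 = 3316)
m/(-944 - 1*(-4643)) = 3316/(-944 - 1*(-4643)) = 3316/(-944 + 4643) = 3316/3699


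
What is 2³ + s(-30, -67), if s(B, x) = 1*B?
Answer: -22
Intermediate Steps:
s(B, x) = B
2³ + s(-30, -67) = 2³ - 30 = 8 - 30 = -22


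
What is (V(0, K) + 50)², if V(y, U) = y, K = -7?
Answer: 2500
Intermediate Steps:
(V(0, K) + 50)² = (0 + 50)² = 50² = 2500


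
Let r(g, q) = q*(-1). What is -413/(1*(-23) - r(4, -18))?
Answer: 413/41 ≈ 10.073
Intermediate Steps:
r(g, q) = -q
-413/(1*(-23) - r(4, -18)) = -413/(1*(-23) - (-1)*(-18)) = -413/(-23 - 1*18) = -413/(-23 - 18) = -413/(-41) = -413*(-1/41) = 413/41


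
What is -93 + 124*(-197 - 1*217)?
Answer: -51429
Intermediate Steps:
-93 + 124*(-197 - 1*217) = -93 + 124*(-197 - 217) = -93 + 124*(-414) = -93 - 51336 = -51429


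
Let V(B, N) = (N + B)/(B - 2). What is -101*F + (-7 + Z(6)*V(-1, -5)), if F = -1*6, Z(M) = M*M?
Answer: 671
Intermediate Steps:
Z(M) = M²
V(B, N) = (B + N)/(-2 + B)
F = -6
-101*F + (-7 + Z(6)*V(-1, -5)) = -101*(-6) + (-7 + 6²*((-1 - 5)/(-2 - 1))) = 606 + (-7 + 36*(-6/(-3))) = 606 + (-7 + 36*(-⅓*(-6))) = 606 + (-7 + 36*2) = 606 + (-7 + 72) = 606 + 65 = 671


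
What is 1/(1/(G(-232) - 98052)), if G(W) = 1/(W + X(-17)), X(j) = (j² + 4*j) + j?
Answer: -2745457/28 ≈ -98052.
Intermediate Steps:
X(j) = j² + 5*j
G(W) = 1/(204 + W) (G(W) = 1/(W - 17*(5 - 17)) = 1/(W - 17*(-12)) = 1/(W + 204) = 1/(204 + W))
1/(1/(G(-232) - 98052)) = 1/(1/(1/(204 - 232) - 98052)) = 1/(1/(1/(-28) - 98052)) = 1/(1/(-1/28 - 98052)) = 1/(1/(-2745457/28)) = 1/(-28/2745457) = -2745457/28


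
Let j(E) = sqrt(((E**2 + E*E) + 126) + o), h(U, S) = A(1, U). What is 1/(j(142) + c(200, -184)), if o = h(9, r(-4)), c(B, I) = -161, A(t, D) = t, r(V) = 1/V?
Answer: 161/14534 + 3*sqrt(4495)/14534 ≈ 0.024916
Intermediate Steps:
h(U, S) = 1
o = 1
j(E) = sqrt(127 + 2*E**2) (j(E) = sqrt(((E**2 + E*E) + 126) + 1) = sqrt(((E**2 + E**2) + 126) + 1) = sqrt((2*E**2 + 126) + 1) = sqrt((126 + 2*E**2) + 1) = sqrt(127 + 2*E**2))
1/(j(142) + c(200, -184)) = 1/(sqrt(127 + 2*142**2) - 161) = 1/(sqrt(127 + 2*20164) - 161) = 1/(sqrt(127 + 40328) - 161) = 1/(sqrt(40455) - 161) = 1/(3*sqrt(4495) - 161) = 1/(-161 + 3*sqrt(4495))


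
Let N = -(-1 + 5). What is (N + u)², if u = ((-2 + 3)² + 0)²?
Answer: 9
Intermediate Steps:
N = -4 (N = -1*4 = -4)
u = 1 (u = (1² + 0)² = (1 + 0)² = 1² = 1)
(N + u)² = (-4 + 1)² = (-3)² = 9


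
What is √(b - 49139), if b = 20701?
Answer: I*√28438 ≈ 168.64*I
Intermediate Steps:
√(b - 49139) = √(20701 - 49139) = √(-28438) = I*√28438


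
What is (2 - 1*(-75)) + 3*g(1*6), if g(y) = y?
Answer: 95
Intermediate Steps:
(2 - 1*(-75)) + 3*g(1*6) = (2 - 1*(-75)) + 3*(1*6) = (2 + 75) + 3*6 = 77 + 18 = 95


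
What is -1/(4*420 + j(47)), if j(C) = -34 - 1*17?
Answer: -1/1629 ≈ -0.00061387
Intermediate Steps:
j(C) = -51 (j(C) = -34 - 17 = -51)
-1/(4*420 + j(47)) = -1/(4*420 - 51) = -1/(1680 - 51) = -1/1629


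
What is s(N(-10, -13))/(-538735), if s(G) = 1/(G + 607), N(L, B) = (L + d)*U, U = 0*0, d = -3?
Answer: -1/327012145 ≈ -3.0580e-9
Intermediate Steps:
U = 0
N(L, B) = 0 (N(L, B) = (L - 3)*0 = (-3 + L)*0 = 0)
s(G) = 1/(607 + G)
s(N(-10, -13))/(-538735) = 1/((607 + 0)*(-538735)) = -1/538735/607 = (1/607)*(-1/538735) = -1/327012145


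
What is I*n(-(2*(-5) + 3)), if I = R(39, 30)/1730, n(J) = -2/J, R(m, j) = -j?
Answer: 6/1211 ≈ 0.0049546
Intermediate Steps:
I = -3/173 (I = -1*30/1730 = -30*1/1730 = -3/173 ≈ -0.017341)
I*n(-(2*(-5) + 3)) = -(-6)/(173*((-(2*(-5) + 3)))) = -(-6)/(173*((-(-10 + 3)))) = -(-6)/(173*((-1*(-7)))) = -(-6)/(173*7) = -3/173*(-2/7) = 6/1211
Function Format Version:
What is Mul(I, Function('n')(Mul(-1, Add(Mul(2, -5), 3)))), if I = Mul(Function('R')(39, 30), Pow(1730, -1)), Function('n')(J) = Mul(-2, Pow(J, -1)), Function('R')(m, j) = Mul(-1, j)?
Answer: Rational(6, 1211) ≈ 0.0049546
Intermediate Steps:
I = Rational(-3, 173) (I = Mul(Mul(-1, 30), Pow(1730, -1)) = Mul(-30, Rational(1, 1730)) = Rational(-3, 173) ≈ -0.017341)
Mul(I, Function('n')(Mul(-1, Add(Mul(2, -5), 3)))) = Mul(Rational(-3, 173), Mul(-2, Pow(Mul(-1, Add(Mul(2, -5), 3)), -1))) = Mul(Rational(-3, 173), Mul(-2, Pow(Mul(-1, Add(-10, 3)), -1))) = Mul(Rational(-3, 173), Mul(-2, Pow(Mul(-1, -7), -1))) = Mul(Rational(-3, 173), Mul(-2, Pow(7, -1))) = Mul(Rational(-3, 173), Mul(-2, Rational(1, 7))) = Mul(Rational(-3, 173), Rational(-2, 7)) = Rational(6, 1211)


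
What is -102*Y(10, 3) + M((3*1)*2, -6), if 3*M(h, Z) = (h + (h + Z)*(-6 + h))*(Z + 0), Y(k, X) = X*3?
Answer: -930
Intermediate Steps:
Y(k, X) = 3*X
M(h, Z) = Z*(h + (-6 + h)*(Z + h))/3 (M(h, Z) = ((h + (h + Z)*(-6 + h))*(Z + 0))/3 = ((h + (Z + h)*(-6 + h))*Z)/3 = ((h + (-6 + h)*(Z + h))*Z)/3 = (Z*(h + (-6 + h)*(Z + h)))/3 = Z*(h + (-6 + h)*(Z + h))/3)
-102*Y(10, 3) + M((3*1)*2, -6) = -306*3 + (⅓)*(-6)*(((3*1)*2)² - 6*(-6) - 5*3*1*2 - 6*3*1*2) = -102*9 + (⅓)*(-6)*((3*2)² + 36 - 15*2 - 18*2) = -918 + (⅓)*(-6)*(6² + 36 - 5*6 - 6*6) = -918 + (⅓)*(-6)*(36 + 36 - 30 - 36) = -918 + (⅓)*(-6)*6 = -918 - 12 = -930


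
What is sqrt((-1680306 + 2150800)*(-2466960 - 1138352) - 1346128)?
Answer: 36*I*sqrt(1308857261) ≈ 1.3024e+6*I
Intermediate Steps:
sqrt((-1680306 + 2150800)*(-2466960 - 1138352) - 1346128) = sqrt(470494*(-3605312) - 1346128) = sqrt(-1696277664128 - 1346128) = sqrt(-1696279010256) = 36*I*sqrt(1308857261)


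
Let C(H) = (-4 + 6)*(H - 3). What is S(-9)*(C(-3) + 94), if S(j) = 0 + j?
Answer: -738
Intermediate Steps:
S(j) = j
C(H) = -6 + 2*H (C(H) = 2*(-3 + H) = -6 + 2*H)
S(-9)*(C(-3) + 94) = -9*((-6 + 2*(-3)) + 94) = -9*((-6 - 6) + 94) = -9*(-12 + 94) = -9*82 = -738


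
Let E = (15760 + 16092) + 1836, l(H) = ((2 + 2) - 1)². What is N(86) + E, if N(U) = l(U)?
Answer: 33697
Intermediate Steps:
l(H) = 9 (l(H) = (4 - 1)² = 3² = 9)
N(U) = 9
E = 33688 (E = 31852 + 1836 = 33688)
N(86) + E = 9 + 33688 = 33697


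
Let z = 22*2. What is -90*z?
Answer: -3960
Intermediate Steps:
z = 44
-90*z = -90*44 = -3960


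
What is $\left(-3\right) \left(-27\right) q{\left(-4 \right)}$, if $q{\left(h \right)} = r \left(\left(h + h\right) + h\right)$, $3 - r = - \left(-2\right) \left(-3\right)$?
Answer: $-8748$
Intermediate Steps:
$r = 9$ ($r = 3 - - \left(-2\right) \left(-3\right) = 3 - \left(-1\right) 6 = 3 - -6 = 3 + 6 = 9$)
$q{\left(h \right)} = 27 h$ ($q{\left(h \right)} = 9 \left(\left(h + h\right) + h\right) = 9 \left(2 h + h\right) = 9 \cdot 3 h = 27 h$)
$\left(-3\right) \left(-27\right) q{\left(-4 \right)} = \left(-3\right) \left(-27\right) 27 \left(-4\right) = 81 \left(-108\right) = -8748$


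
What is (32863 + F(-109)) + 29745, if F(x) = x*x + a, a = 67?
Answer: 74556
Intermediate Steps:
F(x) = 67 + x² (F(x) = x*x + 67 = x² + 67 = 67 + x²)
(32863 + F(-109)) + 29745 = (32863 + (67 + (-109)²)) + 29745 = (32863 + (67 + 11881)) + 29745 = (32863 + 11948) + 29745 = 44811 + 29745 = 74556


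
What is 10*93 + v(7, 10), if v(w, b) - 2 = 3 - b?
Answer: 925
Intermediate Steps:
v(w, b) = 5 - b (v(w, b) = 2 + (3 - b) = 5 - b)
10*93 + v(7, 10) = 10*93 + (5 - 1*10) = 930 + (5 - 10) = 930 - 5 = 925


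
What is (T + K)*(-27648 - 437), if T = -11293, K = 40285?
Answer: -814240320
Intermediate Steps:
(T + K)*(-27648 - 437) = (-11293 + 40285)*(-27648 - 437) = 28992*(-28085) = -814240320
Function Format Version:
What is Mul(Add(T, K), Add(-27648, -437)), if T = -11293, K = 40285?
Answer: -814240320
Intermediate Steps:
Mul(Add(T, K), Add(-27648, -437)) = Mul(Add(-11293, 40285), Add(-27648, -437)) = Mul(28992, -28085) = -814240320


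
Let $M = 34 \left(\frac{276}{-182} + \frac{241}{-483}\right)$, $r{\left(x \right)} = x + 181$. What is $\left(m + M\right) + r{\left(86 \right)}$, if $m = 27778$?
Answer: $\frac{175664285}{6279} \approx 27976.0$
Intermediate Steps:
$r{\left(x \right)} = 181 + x$
$M = - \frac{430270}{6279}$ ($M = 34 \left(276 \left(- \frac{1}{182}\right) + 241 \left(- \frac{1}{483}\right)\right) = 34 \left(- \frac{138}{91} - \frac{241}{483}\right) = 34 \left(- \frac{12655}{6279}\right) = - \frac{430270}{6279} \approx -68.525$)
$\left(m + M\right) + r{\left(86 \right)} = \left(27778 - \frac{430270}{6279}\right) + \left(181 + 86\right) = \frac{173987792}{6279} + 267 = \frac{175664285}{6279}$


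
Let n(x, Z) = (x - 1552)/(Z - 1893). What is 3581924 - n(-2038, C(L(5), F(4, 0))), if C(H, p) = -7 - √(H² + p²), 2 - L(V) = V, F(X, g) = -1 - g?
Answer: 1293070299976/360999 + 359*√10/360999 ≈ 3.5819e+6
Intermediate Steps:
L(V) = 2 - V
n(x, Z) = (-1552 + x)/(-1893 + Z)
3581924 - n(-2038, C(L(5), F(4, 0))) = 3581924 - (-1552 - 2038)/(-1893 + (-7 - √((2 - 1*5)² + (-1 - 1*0)²))) = 3581924 - (-3590)/(-1893 + (-7 - √((2 - 5)² + (-1 + 0)²))) = 3581924 - (-3590)/(-1893 + (-7 - √((-3)² + (-1)²))) = 3581924 - (-3590)/(-1893 + (-7 - √(9 + 1))) = 3581924 - (-3590)/(-1893 + (-7 - √10)) = 3581924 - (-3590)/(-1900 - √10) = 3581924 + 3590/(-1900 - √10)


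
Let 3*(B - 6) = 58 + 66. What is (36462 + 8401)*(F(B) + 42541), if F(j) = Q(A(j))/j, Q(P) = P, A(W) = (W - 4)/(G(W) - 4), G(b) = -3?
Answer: 135504282108/71 ≈ 1.9085e+9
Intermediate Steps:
A(W) = 4/7 - W/7 (A(W) = (W - 4)/(-3 - 4) = (-4 + W)/(-7) = (-4 + W)*(-⅐) = 4/7 - W/7)
B = 142/3 (B = 6 + (58 + 66)/3 = 6 + (⅓)*124 = 6 + 124/3 = 142/3 ≈ 47.333)
F(j) = (4/7 - j/7)/j
(36462 + 8401)*(F(B) + 42541) = (36462 + 8401)*((4 - 1*142/3)/(7*(142/3)) + 42541) = 44863*((⅐)*(3/142)*(4 - 142/3) + 42541) = 44863*((⅐)*(3/142)*(-130/3) + 42541) = 44863*(-65/497 + 42541) = 44863*(21142812/497) = 135504282108/71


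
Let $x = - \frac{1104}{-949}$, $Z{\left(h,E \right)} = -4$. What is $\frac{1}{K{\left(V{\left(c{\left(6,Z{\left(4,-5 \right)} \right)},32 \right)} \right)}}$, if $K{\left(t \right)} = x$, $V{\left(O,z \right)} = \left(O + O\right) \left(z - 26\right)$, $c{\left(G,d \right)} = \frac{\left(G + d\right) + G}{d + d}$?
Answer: $\frac{949}{1104} \approx 0.8596$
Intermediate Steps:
$c{\left(G,d \right)} = \frac{d + 2 G}{2 d}$
$x = \frac{1104}{949}$ ($x = \left(-1104\right) \left(- \frac{1}{949}\right) = \frac{1104}{949} \approx 1.1633$)
$V{\left(O,z \right)} = 2 O \left(-26 + z\right)$
$K{\left(t \right)} = \frac{1104}{949}$
$\frac{1}{K{\left(V{\left(c{\left(6,Z{\left(4,-5 \right)} \right)},32 \right)} \right)}} = \frac{1}{\frac{1104}{949}} = \frac{949}{1104}$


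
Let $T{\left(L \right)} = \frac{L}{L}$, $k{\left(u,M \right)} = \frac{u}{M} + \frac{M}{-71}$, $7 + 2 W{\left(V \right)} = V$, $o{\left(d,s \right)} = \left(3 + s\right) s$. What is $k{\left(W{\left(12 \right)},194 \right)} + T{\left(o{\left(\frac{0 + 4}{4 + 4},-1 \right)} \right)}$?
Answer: $- \frac{47369}{27548} \approx -1.7195$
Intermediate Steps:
$o{\left(d,s \right)} = s \left(3 + s\right)$
$W{\left(V \right)} = - \frac{7}{2} + \frac{V}{2}$
$k{\left(u,M \right)} = - \frac{M}{71} + \frac{u}{M}$ ($k{\left(u,M \right)} = \frac{u}{M} + M \left(- \frac{1}{71}\right) = \frac{u}{M} - \frac{M}{71} = - \frac{M}{71} + \frac{u}{M}$)
$T{\left(L \right)} = 1$
$k{\left(W{\left(12 \right)},194 \right)} + T{\left(o{\left(\frac{0 + 4}{4 + 4},-1 \right)} \right)} = \left(\left(- \frac{1}{71}\right) 194 + \frac{- \frac{7}{2} + \frac{1}{2} \cdot 12}{194}\right) + 1 = \left(- \frac{194}{71} + \left(- \frac{7}{2} + 6\right) \frac{1}{194}\right) + 1 = \left(- \frac{194}{71} + \frac{5}{2} \cdot \frac{1}{194}\right) + 1 = \left(- \frac{194}{71} + \frac{5}{388}\right) + 1 = - \frac{74917}{27548} + 1 = - \frac{47369}{27548}$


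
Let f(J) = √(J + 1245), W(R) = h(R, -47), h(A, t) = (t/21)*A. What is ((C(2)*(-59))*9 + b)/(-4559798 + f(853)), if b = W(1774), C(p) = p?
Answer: 240939726320/218313456886413 + 52840*√2098/218313456886413 ≈ 0.0011037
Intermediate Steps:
h(A, t) = A*t/21 (h(A, t) = (t*(1/21))*A = (t/21)*A = A*t/21)
W(R) = -47*R/21 (W(R) = (1/21)*R*(-47) = -47*R/21)
b = -83378/21 (b = -47/21*1774 = -83378/21 ≈ -3970.4)
f(J) = √(1245 + J)
((C(2)*(-59))*9 + b)/(-4559798 + f(853)) = ((2*(-59))*9 - 83378/21)/(-4559798 + √(1245 + 853)) = (-118*9 - 83378/21)/(-4559798 + √2098) = (-1062 - 83378/21)/(-4559798 + √2098) = -105680/(21*(-4559798 + √2098))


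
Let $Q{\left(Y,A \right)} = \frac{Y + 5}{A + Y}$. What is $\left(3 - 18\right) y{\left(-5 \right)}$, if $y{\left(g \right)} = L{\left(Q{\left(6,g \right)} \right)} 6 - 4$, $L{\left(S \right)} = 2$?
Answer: $-120$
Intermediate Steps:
$Q{\left(Y,A \right)} = \frac{5 + Y}{A + Y}$
$y{\left(g \right)} = 8$ ($y{\left(g \right)} = 2 \cdot 6 - 4 = 12 - 4 = 8$)
$\left(3 - 18\right) y{\left(-5 \right)} = \left(3 - 18\right) 8 = \left(-15\right) 8 = -120$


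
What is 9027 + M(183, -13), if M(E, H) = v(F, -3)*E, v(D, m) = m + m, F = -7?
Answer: 7929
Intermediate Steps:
v(D, m) = 2*m
M(E, H) = -6*E (M(E, H) = (2*(-3))*E = -6*E)
9027 + M(183, -13) = 9027 - 6*183 = 9027 - 1098 = 7929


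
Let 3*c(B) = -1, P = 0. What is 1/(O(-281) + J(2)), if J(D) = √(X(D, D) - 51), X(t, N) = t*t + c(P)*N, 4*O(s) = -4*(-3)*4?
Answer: 36/575 - I*√429/575 ≈ 0.062609 - 0.036021*I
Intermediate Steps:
O(s) = 12 (O(s) = (-4*(-3)*4)/4 = (12*4)/4 = (¼)*48 = 12)
c(B) = -⅓ (c(B) = (⅓)*(-1) = -⅓)
X(t, N) = t² - N/3 (X(t, N) = t*t - N/3 = t² - N/3)
J(D) = √(-51 + D² - D/3) (J(D) = √((D² - D/3) - 51) = √(-51 + D² - D/3))
1/(O(-281) + J(2)) = 1/(12 + √(-459 - 3*2 + 9*2²)/3) = 1/(12 + √(-459 - 6 + 9*4)/3) = 1/(12 + √(-459 - 6 + 36)/3) = 1/(12 + √(-429)/3) = 1/(12 + (I*√429)/3) = 1/(12 + I*√429/3)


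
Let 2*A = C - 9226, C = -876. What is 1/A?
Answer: -1/5051 ≈ -0.00019798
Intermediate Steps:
A = -5051 (A = (-876 - 9226)/2 = (½)*(-10102) = -5051)
1/A = 1/(-5051) = -1/5051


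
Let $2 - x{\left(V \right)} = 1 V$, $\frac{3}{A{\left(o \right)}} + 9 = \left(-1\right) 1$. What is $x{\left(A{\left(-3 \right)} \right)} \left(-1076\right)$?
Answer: $- \frac{12374}{5} \approx -2474.8$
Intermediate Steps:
$A{\left(o \right)} = - \frac{3}{10}$ ($A{\left(o \right)} = \frac{3}{-9 - 1} = \frac{3}{-10} = 3 \left(- \frac{1}{10}\right) = - \frac{3}{10}$)
$x{\left(V \right)} = 2 - V$ ($x{\left(V \right)} = 2 - 1 V = 2 - V$)
$x{\left(A{\left(-3 \right)} \right)} \left(-1076\right) = \left(2 - - \frac{3}{10}\right) \left(-1076\right) = \left(2 + \frac{3}{10}\right) \left(-1076\right) = \frac{23}{10} \left(-1076\right) = - \frac{12374}{5}$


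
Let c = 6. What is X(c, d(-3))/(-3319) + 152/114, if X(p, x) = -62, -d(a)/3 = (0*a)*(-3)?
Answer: 13462/9957 ≈ 1.3520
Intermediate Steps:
d(a) = 0 (d(a) = -3*0*a*(-3) = -0*(-3) = -3*0 = 0)
X(c, d(-3))/(-3319) + 152/114 = -62/(-3319) + 152/114 = -62*(-1/3319) + 152*(1/114) = 62/3319 + 4/3 = 13462/9957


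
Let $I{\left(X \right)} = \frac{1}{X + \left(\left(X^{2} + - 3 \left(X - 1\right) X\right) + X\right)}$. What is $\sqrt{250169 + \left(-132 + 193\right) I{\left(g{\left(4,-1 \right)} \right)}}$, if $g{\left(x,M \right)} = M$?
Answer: $\frac{\sqrt{12257854}}{7} \approx 500.16$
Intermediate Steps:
$I{\left(X \right)} = \frac{1}{X^{2} + 2 X + X \left(3 - 3 X\right)}$ ($I{\left(X \right)} = \frac{1}{X + \left(\left(X^{2} + - 3 \left(-1 + X\right) X\right) + X\right)} = \frac{1}{X + \left(\left(X^{2} + \left(3 - 3 X\right) X\right) + X\right)} = \frac{1}{X + \left(\left(X^{2} + X \left(3 - 3 X\right)\right) + X\right)} = \frac{1}{X + \left(X + X^{2} + X \left(3 - 3 X\right)\right)} = \frac{1}{X^{2} + 2 X + X \left(3 - 3 X\right)}$)
$\sqrt{250169 + \left(-132 + 193\right) I{\left(g{\left(4,-1 \right)} \right)}} = \sqrt{250169 + \left(-132 + 193\right) \left(- \frac{1}{\left(-1\right) \left(-5 + 2 \left(-1\right)\right)}\right)} = \sqrt{250169 + 61 \left(\left(-1\right) \left(-1\right) \frac{1}{-5 - 2}\right)} = \sqrt{250169 + 61 \left(\left(-1\right) \left(-1\right) \frac{1}{-7}\right)} = \sqrt{250169 + 61 \left(\left(-1\right) \left(-1\right) \left(- \frac{1}{7}\right)\right)} = \sqrt{250169 + 61 \left(- \frac{1}{7}\right)} = \sqrt{250169 - \frac{61}{7}} = \sqrt{\frac{1751122}{7}} = \frac{\sqrt{12257854}}{7}$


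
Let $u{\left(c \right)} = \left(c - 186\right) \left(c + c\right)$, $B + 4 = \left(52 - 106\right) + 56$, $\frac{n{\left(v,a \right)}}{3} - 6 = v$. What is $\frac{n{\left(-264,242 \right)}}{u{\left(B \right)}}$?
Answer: $- \frac{387}{376} \approx -1.0293$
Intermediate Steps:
$n{\left(v,a \right)} = 18 + 3 v$
$B = -2$ ($B = -4 + \left(\left(52 - 106\right) + 56\right) = -4 + \left(-54 + 56\right) = -4 + 2 = -2$)
$u{\left(c \right)} = 2 c \left(-186 + c\right)$ ($u{\left(c \right)} = \left(-186 + c\right) 2 c = 2 c \left(-186 + c\right)$)
$\frac{n{\left(-264,242 \right)}}{u{\left(B \right)}} = \frac{18 + 3 \left(-264\right)}{2 \left(-2\right) \left(-186 - 2\right)} = \frac{18 - 792}{2 \left(-2\right) \left(-188\right)} = - \frac{774}{752} = \left(-774\right) \frac{1}{752} = - \frac{387}{376}$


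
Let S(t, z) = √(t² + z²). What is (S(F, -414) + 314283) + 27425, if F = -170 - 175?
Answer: 341708 + 69*√61 ≈ 3.4225e+5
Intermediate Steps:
F = -345
(S(F, -414) + 314283) + 27425 = (√((-345)² + (-414)²) + 314283) + 27425 = (√(119025 + 171396) + 314283) + 27425 = (√290421 + 314283) + 27425 = (69*√61 + 314283) + 27425 = (314283 + 69*√61) + 27425 = 341708 + 69*√61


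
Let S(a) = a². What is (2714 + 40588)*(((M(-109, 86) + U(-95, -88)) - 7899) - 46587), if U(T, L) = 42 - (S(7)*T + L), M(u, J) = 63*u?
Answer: -2449507536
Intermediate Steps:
U(T, L) = 42 - L - 49*T (U(T, L) = 42 - (7²*T + L) = 42 - (49*T + L) = 42 - (L + 49*T) = 42 + (-L - 49*T) = 42 - L - 49*T)
(2714 + 40588)*(((M(-109, 86) + U(-95, -88)) - 7899) - 46587) = (2714 + 40588)*(((63*(-109) + (42 - 1*(-88) - 49*(-95))) - 7899) - 46587) = 43302*(((-6867 + (42 + 88 + 4655)) - 7899) - 46587) = 43302*(((-6867 + 4785) - 7899) - 46587) = 43302*((-2082 - 7899) - 46587) = 43302*(-9981 - 46587) = 43302*(-56568) = -2449507536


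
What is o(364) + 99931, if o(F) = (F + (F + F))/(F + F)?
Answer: 199865/2 ≈ 99933.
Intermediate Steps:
o(F) = 3/2 (o(F) = (F + 2*F)/((2*F)) = (3*F)*(1/(2*F)) = 3/2)
o(364) + 99931 = 3/2 + 99931 = 199865/2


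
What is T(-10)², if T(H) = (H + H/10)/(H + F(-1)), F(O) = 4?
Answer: 121/36 ≈ 3.3611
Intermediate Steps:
T(H) = 11*H/(10*(4 + H)) (T(H) = (H + H/10)/(H + 4) = (H + H*(⅒))/(4 + H) = (H + H/10)/(4 + H) = (11*H/10)/(4 + H) = 11*H/(10*(4 + H)))
T(-10)² = ((11/10)*(-10)/(4 - 10))² = ((11/10)*(-10)/(-6))² = ((11/10)*(-10)*(-⅙))² = (11/6)² = 121/36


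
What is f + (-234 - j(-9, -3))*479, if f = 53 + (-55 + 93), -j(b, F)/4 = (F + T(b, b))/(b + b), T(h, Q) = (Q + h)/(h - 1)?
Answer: -1678009/15 ≈ -1.1187e+5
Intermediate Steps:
T(h, Q) = (Q + h)/(-1 + h)
j(b, F) = -2*(F + 2*b/(-1 + b))/b (j(b, F) = -4*(F + (b + b)/(-1 + b))/(b + b) = -4*(F + (2*b)/(-1 + b))/(2*b) = -4*(F + 2*b/(-1 + b))*1/(2*b) = -2*(F + 2*b/(-1 + b))/b)
f = 91 (f = 53 + 38 = 91)
f + (-234 - j(-9, -3))*479 = 91 + (-234 - 2*(-2*(-9) - 1*(-3)*(-1 - 9))/((-9)*(-1 - 9)))*479 = 91 + (-234 - 2*(-1)*(18 - 1*(-3)*(-10))/(9*(-10)))*479 = 91 + (-234 - 2*(-1)*(-1)*(18 - 30)/(9*10))*479 = 91 + (-234 - 2*(-1)*(-1)*(-12)/(9*10))*479 = 91 + (-234 - 1*(-4/15))*479 = 91 + (-234 + 4/15)*479 = 91 - 3506/15*479 = 91 - 1679374/15 = -1678009/15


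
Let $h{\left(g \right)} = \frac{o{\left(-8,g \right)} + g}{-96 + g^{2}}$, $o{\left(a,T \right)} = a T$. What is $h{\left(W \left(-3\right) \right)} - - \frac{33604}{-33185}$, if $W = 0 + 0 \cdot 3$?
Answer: $- \frac{33604}{33185} \approx -1.0126$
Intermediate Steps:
$o{\left(a,T \right)} = T a$
$W = 0$ ($W = 0 + 0 = 0$)
$h{\left(g \right)} = - \frac{7 g}{-96 + g^{2}}$ ($h{\left(g \right)} = \frac{g \left(-8\right) + g}{-96 + g^{2}} = \frac{- 8 g + g}{-96 + g^{2}} = \frac{\left(-7\right) g}{-96 + g^{2}} = - \frac{7 g}{-96 + g^{2}}$)
$h{\left(W \left(-3\right) \right)} - - \frac{33604}{-33185} = - \frac{7 \cdot 0 \left(-3\right)}{-96 + \left(0 \left(-3\right)\right)^{2}} - - \frac{33604}{-33185} = \left(-7\right) 0 \frac{1}{-96 + 0^{2}} - \left(-33604\right) \left(- \frac{1}{33185}\right) = \left(-7\right) 0 \frac{1}{-96 + 0} - \frac{33604}{33185} = \left(-7\right) 0 \frac{1}{-96} - \frac{33604}{33185} = \left(-7\right) 0 \left(- \frac{1}{96}\right) - \frac{33604}{33185} = 0 - \frac{33604}{33185} = - \frac{33604}{33185}$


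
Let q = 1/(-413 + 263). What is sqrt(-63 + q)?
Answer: I*sqrt(56706)/30 ≈ 7.9377*I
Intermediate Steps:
q = -1/150 (q = 1/(-150) = -1/150 ≈ -0.0066667)
sqrt(-63 + q) = sqrt(-63 - 1/150) = sqrt(-9451/150) = I*sqrt(56706)/30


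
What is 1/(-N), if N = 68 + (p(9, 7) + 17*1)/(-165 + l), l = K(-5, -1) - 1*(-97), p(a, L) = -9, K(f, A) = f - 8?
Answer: -81/5500 ≈ -0.014727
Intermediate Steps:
K(f, A) = -8 + f
l = 84 (l = (-8 - 5) - 1*(-97) = -13 + 97 = 84)
N = 5500/81 (N = 68 + (-9 + 17*1)/(-165 + 84) = 68 + (-9 + 17)/(-81) = 68 + 8*(-1/81) = 68 - 8/81 = 5500/81 ≈ 67.901)
1/(-N) = 1/(-1*5500/81) = 1/(-5500/81) = -81/5500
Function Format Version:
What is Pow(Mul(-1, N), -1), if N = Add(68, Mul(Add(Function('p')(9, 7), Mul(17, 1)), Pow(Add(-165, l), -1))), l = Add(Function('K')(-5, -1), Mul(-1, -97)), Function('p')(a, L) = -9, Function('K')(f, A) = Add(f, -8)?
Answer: Rational(-81, 5500) ≈ -0.014727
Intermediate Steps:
Function('K')(f, A) = Add(-8, f)
l = 84 (l = Add(Add(-8, -5), Mul(-1, -97)) = Add(-13, 97) = 84)
N = Rational(5500, 81) (N = Add(68, Mul(Add(-9, Mul(17, 1)), Pow(Add(-165, 84), -1))) = Add(68, Mul(Add(-9, 17), Pow(-81, -1))) = Add(68, Mul(8, Rational(-1, 81))) = Add(68, Rational(-8, 81)) = Rational(5500, 81) ≈ 67.901)
Pow(Mul(-1, N), -1) = Pow(Mul(-1, Rational(5500, 81)), -1) = Pow(Rational(-5500, 81), -1) = Rational(-81, 5500)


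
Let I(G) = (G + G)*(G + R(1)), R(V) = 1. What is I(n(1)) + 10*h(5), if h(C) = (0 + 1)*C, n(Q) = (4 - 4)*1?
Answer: 50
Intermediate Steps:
n(Q) = 0 (n(Q) = 0*1 = 0)
h(C) = C (h(C) = 1*C = C)
I(G) = 2*G*(1 + G) (I(G) = (G + G)*(G + 1) = (2*G)*(1 + G) = 2*G*(1 + G))
I(n(1)) + 10*h(5) = 2*0*(1 + 0) + 10*5 = 2*0*1 + 50 = 0 + 50 = 50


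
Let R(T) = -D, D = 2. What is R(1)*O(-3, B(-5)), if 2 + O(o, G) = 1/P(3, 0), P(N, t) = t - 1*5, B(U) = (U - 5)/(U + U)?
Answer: 22/5 ≈ 4.4000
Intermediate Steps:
B(U) = (-5 + U)/(2*U) (B(U) = (-5 + U)/((2*U)) = (-5 + U)*(1/(2*U)) = (-5 + U)/(2*U))
P(N, t) = -5 + t (P(N, t) = t - 5 = -5 + t)
O(o, G) = -11/5 (O(o, G) = -2 + 1/(-5 + 0) = -2 + 1/(-5) = -2 - ⅕ = -11/5)
R(T) = -2 (R(T) = -1*2 = -2)
R(1)*O(-3, B(-5)) = -2*(-11/5) = 22/5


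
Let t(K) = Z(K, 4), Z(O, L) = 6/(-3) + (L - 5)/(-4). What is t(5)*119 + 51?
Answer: -629/4 ≈ -157.25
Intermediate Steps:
Z(O, L) = -¾ - L/4 (Z(O, L) = 6*(-⅓) + (-5 + L)*(-¼) = -2 + (5/4 - L/4) = -¾ - L/4)
t(K) = -7/4 (t(K) = -¾ - ¼*4 = -¾ - 1 = -7/4)
t(5)*119 + 51 = -7/4*119 + 51 = -833/4 + 51 = -629/4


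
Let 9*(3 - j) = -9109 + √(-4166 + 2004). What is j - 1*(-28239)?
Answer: 263287/9 - I*√2162/9 ≈ 29254.0 - 5.1664*I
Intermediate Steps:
j = 9136/9 - I*√2162/9 (j = 3 - (-9109 + √(-4166 + 2004))/9 = 3 - (-9109 + √(-2162))/9 = 3 - (-9109 + I*√2162)/9 = 3 + (9109/9 - I*√2162/9) = 9136/9 - I*√2162/9 ≈ 1015.1 - 5.1664*I)
j - 1*(-28239) = (9136/9 - I*√2162/9) - 1*(-28239) = (9136/9 - I*√2162/9) + 28239 = 263287/9 - I*√2162/9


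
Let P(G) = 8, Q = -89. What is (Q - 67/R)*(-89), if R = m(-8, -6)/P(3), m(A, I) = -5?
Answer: -8099/5 ≈ -1619.8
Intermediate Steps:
R = -5/8 ≈ -0.62500
(Q - 67/R)*(-89) = (-89 - 67/(-5/8))*(-89) = (-89 - 67*(-8/5))*(-89) = (-89 + 536/5)*(-89) = (91/5)*(-89) = -8099/5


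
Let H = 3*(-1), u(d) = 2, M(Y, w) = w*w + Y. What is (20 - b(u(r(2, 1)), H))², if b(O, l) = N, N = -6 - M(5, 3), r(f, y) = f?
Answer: 1600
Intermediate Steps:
M(Y, w) = Y + w² (M(Y, w) = w² + Y = Y + w²)
H = -3
N = -20 (N = -6 - (5 + 3²) = -6 - (5 + 9) = -6 - 1*14 = -6 - 14 = -20)
b(O, l) = -20
(20 - b(u(r(2, 1)), H))² = (20 - 1*(-20))² = (20 + 20)² = 40² = 1600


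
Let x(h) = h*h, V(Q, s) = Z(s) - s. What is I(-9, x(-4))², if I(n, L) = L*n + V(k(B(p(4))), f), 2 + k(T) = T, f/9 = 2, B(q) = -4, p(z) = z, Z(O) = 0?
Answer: 26244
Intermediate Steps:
f = 18 (f = 9*2 = 18)
k(T) = -2 + T
V(Q, s) = -s (V(Q, s) = 0 - s = -s)
x(h) = h²
I(n, L) = -18 + L*n (I(n, L) = L*n - 1*18 = L*n - 18 = -18 + L*n)
I(-9, x(-4))² = (-18 + (-4)²*(-9))² = (-18 + 16*(-9))² = (-18 - 144)² = (-162)² = 26244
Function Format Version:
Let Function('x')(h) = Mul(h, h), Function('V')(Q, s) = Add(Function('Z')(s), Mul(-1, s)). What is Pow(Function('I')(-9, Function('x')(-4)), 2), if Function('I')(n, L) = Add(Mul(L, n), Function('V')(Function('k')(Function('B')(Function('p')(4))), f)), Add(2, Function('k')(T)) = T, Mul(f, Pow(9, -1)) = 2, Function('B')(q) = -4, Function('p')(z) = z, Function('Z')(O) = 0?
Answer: 26244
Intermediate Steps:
f = 18 (f = Mul(9, 2) = 18)
Function('k')(T) = Add(-2, T)
Function('V')(Q, s) = Mul(-1, s) (Function('V')(Q, s) = Add(0, Mul(-1, s)) = Mul(-1, s))
Function('x')(h) = Pow(h, 2)
Function('I')(n, L) = Add(-18, Mul(L, n)) (Function('I')(n, L) = Add(Mul(L, n), Mul(-1, 18)) = Add(Mul(L, n), -18) = Add(-18, Mul(L, n)))
Pow(Function('I')(-9, Function('x')(-4)), 2) = Pow(Add(-18, Mul(Pow(-4, 2), -9)), 2) = Pow(Add(-18, Mul(16, -9)), 2) = Pow(Add(-18, -144), 2) = Pow(-162, 2) = 26244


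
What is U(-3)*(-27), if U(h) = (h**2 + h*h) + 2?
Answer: -540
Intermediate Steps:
U(h) = 2 + 2*h**2 (U(h) = (h**2 + h**2) + 2 = 2*h**2 + 2 = 2 + 2*h**2)
U(-3)*(-27) = (2 + 2*(-3)**2)*(-27) = (2 + 2*9)*(-27) = (2 + 18)*(-27) = 20*(-27) = -540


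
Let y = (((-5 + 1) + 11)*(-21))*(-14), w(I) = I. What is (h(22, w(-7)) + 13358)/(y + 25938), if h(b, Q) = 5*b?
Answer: 3367/6999 ≈ 0.48107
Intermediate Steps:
y = 2058 (y = ((-4 + 11)*(-21))*(-14) = (7*(-21))*(-14) = -147*(-14) = 2058)
(h(22, w(-7)) + 13358)/(y + 25938) = (5*22 + 13358)/(2058 + 25938) = (110 + 13358)/27996 = 13468*(1/27996) = 3367/6999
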